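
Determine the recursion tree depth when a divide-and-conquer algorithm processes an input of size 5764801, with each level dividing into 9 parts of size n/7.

For divide and conquer with division factor 7:

Problem sizes at each level:
Level 0: 5764801
Level 1: 823543
Level 2: 117649
Level 3: 16807
Level 4: 2401
Level 5: 343
Level 6: 49
Level 7: 7
Level 8: 1

The root is level 0 and the size-1 base case is level 8 (the tree spans levels 0 through 8, i.e. 9 levels counting the root), so the depth is the number of divisions: log_7(5764801) = 8

The recursion tree depth is log_7(5764801) = 8. At each level, the problem size is divided by 7, so it takes 8 divisions to reduce to a base case of size 1. The algorithm makes 9 recursive calls at each level.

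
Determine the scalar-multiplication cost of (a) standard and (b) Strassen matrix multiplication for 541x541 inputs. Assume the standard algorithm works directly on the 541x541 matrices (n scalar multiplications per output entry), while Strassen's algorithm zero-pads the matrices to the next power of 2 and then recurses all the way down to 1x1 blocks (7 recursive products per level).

Matrix multiplication for 541x541 matrices:

Strassen's algorithm requires power-of-2 dimensions. Pad 541x541 to 1024x1024 (next power of 2).

Standard algorithm: 541^3 = 158340421 multiplications
Strassen's algorithm: 7^(log2(1024)) = 7^10 = 282475249 multiplications
Difference: 158340421 - 282475249 = -124134828 (Strassen uses MORE here due to padding overhead — for small or just-over-power-of-2 n, padding can outweigh the per-level savings)

Standard: 158340421 multiplications (541^3). Strassen: 282475249 multiplications (7^10, after padding to 1024x1024). Strassen reduces 8 recursive multiplications to 7 at each level.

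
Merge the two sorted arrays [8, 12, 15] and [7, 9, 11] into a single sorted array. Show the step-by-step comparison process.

Merging process:

Compare 8 vs 7: take 7 from right. Merged: [7]
Compare 8 vs 9: take 8 from left. Merged: [7, 8]
Compare 12 vs 9: take 9 from right. Merged: [7, 8, 9]
Compare 12 vs 11: take 11 from right. Merged: [7, 8, 9, 11]
Append remaining from left: [12, 15]. Merged: [7, 8, 9, 11, 12, 15]

Final merged array: [7, 8, 9, 11, 12, 15]
Total comparisons: 4

The merged array is [7, 8, 9, 11, 12, 15], requiring 4 comparisons. The merge step runs in O(n) time where n is the total number of elements.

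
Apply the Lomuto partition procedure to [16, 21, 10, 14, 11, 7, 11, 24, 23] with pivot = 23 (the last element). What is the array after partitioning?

Lomuto partition with pivot = 23:

Initial array: [16, 21, 10, 14, 11, 7, 11, 24, 23]

arr[0]=16 <= 23: swap with position 0, array becomes [16, 21, 10, 14, 11, 7, 11, 24, 23]
arr[1]=21 <= 23: swap with position 1, array becomes [16, 21, 10, 14, 11, 7, 11, 24, 23]
arr[2]=10 <= 23: swap with position 2, array becomes [16, 21, 10, 14, 11, 7, 11, 24, 23]
arr[3]=14 <= 23: swap with position 3, array becomes [16, 21, 10, 14, 11, 7, 11, 24, 23]
arr[4]=11 <= 23: swap with position 4, array becomes [16, 21, 10, 14, 11, 7, 11, 24, 23]
arr[5]=7 <= 23: swap with position 5, array becomes [16, 21, 10, 14, 11, 7, 11, 24, 23]
arr[6]=11 <= 23: swap with position 6, array becomes [16, 21, 10, 14, 11, 7, 11, 24, 23]
arr[7]=24 > 23: no swap

Place pivot at position 7: [16, 21, 10, 14, 11, 7, 11, 23, 24]
Pivot position: 7

After partitioning with pivot 23, the array becomes [16, 21, 10, 14, 11, 7, 11, 23, 24]. The pivot is placed at index 7. All elements to the left of the pivot are <= 23, and all elements to the right are > 23.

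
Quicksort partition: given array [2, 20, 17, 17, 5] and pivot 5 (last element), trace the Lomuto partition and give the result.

Lomuto partition with pivot = 5:

Initial array: [2, 20, 17, 17, 5]

arr[0]=2 <= 5: swap with position 0, array becomes [2, 20, 17, 17, 5]
arr[1]=20 > 5: no swap
arr[2]=17 > 5: no swap
arr[3]=17 > 5: no swap

Place pivot at position 1: [2, 5, 17, 17, 20]
Pivot position: 1

After partitioning with pivot 5, the array becomes [2, 5, 17, 17, 20]. The pivot is placed at index 1. All elements to the left of the pivot are <= 5, and all elements to the right are > 5.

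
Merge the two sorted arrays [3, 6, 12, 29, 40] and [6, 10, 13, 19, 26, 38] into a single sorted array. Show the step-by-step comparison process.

Merging process:

Compare 3 vs 6: take 3 from left. Merged: [3]
Compare 6 vs 6: take 6 from left. Merged: [3, 6]
Compare 12 vs 6: take 6 from right. Merged: [3, 6, 6]
Compare 12 vs 10: take 10 from right. Merged: [3, 6, 6, 10]
Compare 12 vs 13: take 12 from left. Merged: [3, 6, 6, 10, 12]
Compare 29 vs 13: take 13 from right. Merged: [3, 6, 6, 10, 12, 13]
Compare 29 vs 19: take 19 from right. Merged: [3, 6, 6, 10, 12, 13, 19]
Compare 29 vs 26: take 26 from right. Merged: [3, 6, 6, 10, 12, 13, 19, 26]
Compare 29 vs 38: take 29 from left. Merged: [3, 6, 6, 10, 12, 13, 19, 26, 29]
Compare 40 vs 38: take 38 from right. Merged: [3, 6, 6, 10, 12, 13, 19, 26, 29, 38]
Append remaining from left: [40]. Merged: [3, 6, 6, 10, 12, 13, 19, 26, 29, 38, 40]

Final merged array: [3, 6, 6, 10, 12, 13, 19, 26, 29, 38, 40]
Total comparisons: 10

The merged array is [3, 6, 6, 10, 12, 13, 19, 26, 29, 38, 40], requiring 10 comparisons. The merge step runs in O(n) time where n is the total number of elements.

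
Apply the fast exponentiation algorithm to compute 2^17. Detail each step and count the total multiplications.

Computing 2^17 by squaring (build up from 2^1; each line after the first costs one multiplication):

2^1 = 2
2^2 = (2^1)^2 = 2^2 = 4
2^4 = (2^2)^2 = 4^2 = 16
2^8 = (2^4)^2 = 16^2 = 256
2^16 = (2^8)^2 = 256^2 = 65536
2^17 = 2 * 2^16 = 2 * 65536 = 131072

Result: 131072
Multiplications needed: 5 (5 lines after 2^1)

2^17 = 131072. Using exponentiation by squaring, this requires 5 multiplications. The key idea: if the exponent is even, square the half-power; if odd, multiply by the base once.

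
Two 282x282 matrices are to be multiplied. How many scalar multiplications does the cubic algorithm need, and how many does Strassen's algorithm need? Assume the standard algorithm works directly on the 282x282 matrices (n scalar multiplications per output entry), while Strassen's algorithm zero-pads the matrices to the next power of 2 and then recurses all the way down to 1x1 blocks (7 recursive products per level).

Matrix multiplication for 282x282 matrices:

Strassen's algorithm requires power-of-2 dimensions. Pad 282x282 to 512x512 (next power of 2).

Standard algorithm: 282^3 = 22425768 multiplications
Strassen's algorithm: 7^(log2(512)) = 7^9 = 40353607 multiplications
Difference: 22425768 - 40353607 = -17927839 (Strassen uses MORE here due to padding overhead — for small or just-over-power-of-2 n, padding can outweigh the per-level savings)

Standard: 22425768 multiplications (282^3). Strassen: 40353607 multiplications (7^9, after padding to 512x512). Strassen reduces 8 recursive multiplications to 7 at each level.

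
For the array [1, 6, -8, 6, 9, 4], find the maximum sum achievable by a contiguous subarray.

Using Kadane's algorithm on [1, 6, -8, 6, 9, 4]:

Scanning through the array:
Position 1 (value 6): max_ending_here = 7, max_so_far = 7
Position 2 (value -8): max_ending_here = -1, max_so_far = 7
Position 3 (value 6): max_ending_here = 6, max_so_far = 7
Position 4 (value 9): max_ending_here = 15, max_so_far = 15
Position 5 (value 4): max_ending_here = 19, max_so_far = 19

Maximum subarray: [6, 9, 4]
Maximum sum: 19

The maximum subarray is [6, 9, 4] with sum 19. This subarray runs from index 3 to index 5.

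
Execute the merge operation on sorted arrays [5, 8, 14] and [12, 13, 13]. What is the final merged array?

Merging process:

Compare 5 vs 12: take 5 from left. Merged: [5]
Compare 8 vs 12: take 8 from left. Merged: [5, 8]
Compare 14 vs 12: take 12 from right. Merged: [5, 8, 12]
Compare 14 vs 13: take 13 from right. Merged: [5, 8, 12, 13]
Compare 14 vs 13: take 13 from right. Merged: [5, 8, 12, 13, 13]
Append remaining from left: [14]. Merged: [5, 8, 12, 13, 13, 14]

Final merged array: [5, 8, 12, 13, 13, 14]
Total comparisons: 5

The merged array is [5, 8, 12, 13, 13, 14], requiring 5 comparisons. The merge step runs in O(n) time where n is the total number of elements.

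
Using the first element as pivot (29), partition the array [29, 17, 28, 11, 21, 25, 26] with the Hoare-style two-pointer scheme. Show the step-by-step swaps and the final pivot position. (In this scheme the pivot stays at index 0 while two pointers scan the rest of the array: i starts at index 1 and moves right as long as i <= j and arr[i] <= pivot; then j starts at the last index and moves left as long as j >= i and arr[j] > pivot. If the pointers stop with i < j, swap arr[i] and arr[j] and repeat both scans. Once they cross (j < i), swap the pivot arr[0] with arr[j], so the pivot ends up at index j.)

Hoare-style two-pointer partition with pivot = 29:

Initial array: [29, 17, 28, 11, 21, 25, 26]

Pointers start at i = 1, j = 6.
i ends at 7, j ends at 6: the pointers have crossed (j < i), so scanning stops.

Swap pivot arr[0] with arr[6] to place pivot at position 6: [26, 17, 28, 11, 21, 25, 29]
Pivot position: 6

After partitioning with pivot 29, the array becomes [26, 17, 28, 11, 21, 25, 29]. The pivot is placed at index 6. All elements to the left of the pivot are <= 29, and all elements to the right are > 29.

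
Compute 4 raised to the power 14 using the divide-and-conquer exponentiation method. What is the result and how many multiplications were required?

Computing 4^14 by squaring (build up from 4^1; each line after the first costs one multiplication):

4^1 = 4
4^2 = (4^1)^2 = 4^2 = 16
4^3 = 4 * 4^2 = 4 * 16 = 64
4^6 = (4^3)^2 = 64^2 = 4096
4^7 = 4 * 4^6 = 4 * 4096 = 16384
4^14 = (4^7)^2 = 16384^2 = 268435456

Result: 268435456
Multiplications needed: 5 (5 lines after 4^1)

4^14 = 268435456. Using exponentiation by squaring, this requires 5 multiplications. The key idea: if the exponent is even, square the half-power; if odd, multiply by the base once.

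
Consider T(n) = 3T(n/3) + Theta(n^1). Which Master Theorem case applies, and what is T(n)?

Master Theorem for T(n) = 3T(n/3) + O(n^1):

a = 3, b = 3, c = 1
log_b(a) = log_3(3) = 1.0000

Case 2: c = 1 = log_3(3) = 1.0000
T(n) = O(n^1 log n) = O(n log n)

For T(n) = 3T(n/3) + O(n^1): log_3(3) = 1.0000. This is Case 2 of the Master Theorem (c = log_b(a), equal work at all levels), giving O(n log n).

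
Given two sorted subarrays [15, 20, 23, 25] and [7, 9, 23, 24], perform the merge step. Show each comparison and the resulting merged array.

Merging process:

Compare 15 vs 7: take 7 from right. Merged: [7]
Compare 15 vs 9: take 9 from right. Merged: [7, 9]
Compare 15 vs 23: take 15 from left. Merged: [7, 9, 15]
Compare 20 vs 23: take 20 from left. Merged: [7, 9, 15, 20]
Compare 23 vs 23: take 23 from left. Merged: [7, 9, 15, 20, 23]
Compare 25 vs 23: take 23 from right. Merged: [7, 9, 15, 20, 23, 23]
Compare 25 vs 24: take 24 from right. Merged: [7, 9, 15, 20, 23, 23, 24]
Append remaining from left: [25]. Merged: [7, 9, 15, 20, 23, 23, 24, 25]

Final merged array: [7, 9, 15, 20, 23, 23, 24, 25]
Total comparisons: 7

The merged array is [7, 9, 15, 20, 23, 23, 24, 25], requiring 7 comparisons. The merge step runs in O(n) time where n is the total number of elements.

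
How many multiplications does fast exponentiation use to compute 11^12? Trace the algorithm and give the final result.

Computing 11^12 by squaring (build up from 11^1; each line after the first costs one multiplication):

11^1 = 11
11^2 = (11^1)^2 = 11^2 = 121
11^3 = 11 * 11^2 = 11 * 121 = 1331
11^6 = (11^3)^2 = 1331^2 = 1771561
11^12 = (11^6)^2 = 1771561^2 = 3138428376721

Result: 3138428376721
Multiplications needed: 4 (4 lines after 11^1)

11^12 = 3138428376721. Using exponentiation by squaring, this requires 4 multiplications. The key idea: if the exponent is even, square the half-power; if odd, multiply by the base once.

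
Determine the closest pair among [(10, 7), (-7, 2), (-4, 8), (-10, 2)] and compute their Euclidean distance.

Computing all pairwise distances among 4 points:

d((10, 7), (-7, 2)) = 17.72
d((10, 7), (-4, 8)) = 14.0357
d((10, 7), (-10, 2)) = 20.6155
d((-7, 2), (-4, 8)) = 6.7082
d((-7, 2), (-10, 2)) = 3.0 <-- minimum
d((-4, 8), (-10, 2)) = 8.4853

Closest pair: (-7, 2) and (-10, 2) with distance 3.0

The closest pair is (-7, 2) and (-10, 2) with Euclidean distance 3.0. For 4 points, brute-force pairwise comparison is shown above. For large n, the divide-and-conquer algorithm (sort by x, recurse on halves, check the dividing strip) achieves O(n log n).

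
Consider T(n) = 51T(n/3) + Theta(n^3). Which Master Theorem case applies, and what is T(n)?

Master Theorem for T(n) = 51T(n/3) + O(n^3):

a = 51, b = 3, c = 3
log_b(a) = log_3(51) = 3.5789

Case 1: c = 3 < log_3(51) = 3.5789
T(n) = O(n^(log_3 51))

For T(n) = 51T(n/3) + O(n^3): log_3(51) = 3.5789. This is Case 1 of the Master Theorem (c < log_b(a), work dominated by leaves), giving O(n^(log_3 51)).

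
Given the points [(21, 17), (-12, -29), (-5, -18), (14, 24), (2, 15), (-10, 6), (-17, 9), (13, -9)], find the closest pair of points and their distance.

Computing all pairwise distances among 8 points:

d((21, 17), (-12, -29)) = 56.6127
d((21, 17), (-5, -18)) = 43.6005
d((21, 17), (14, 24)) = 9.8995
d((21, 17), (2, 15)) = 19.105
d((21, 17), (-10, 6)) = 32.8938
d((21, 17), (-17, 9)) = 38.833
d((21, 17), (13, -9)) = 27.2029
d((-12, -29), (-5, -18)) = 13.0384
d((-12, -29), (14, 24)) = 59.0339
d((-12, -29), (2, 15)) = 46.1736
d((-12, -29), (-10, 6)) = 35.0571
d((-12, -29), (-17, 9)) = 38.3275
d((-12, -29), (13, -9)) = 32.0156
d((-5, -18), (14, 24)) = 46.0977
d((-5, -18), (2, 15)) = 33.7343
d((-5, -18), (-10, 6)) = 24.5153
d((-5, -18), (-17, 9)) = 29.5466
d((-5, -18), (13, -9)) = 20.1246
d((14, 24), (2, 15)) = 15.0
d((14, 24), (-10, 6)) = 30.0
d((14, 24), (-17, 9)) = 34.4384
d((14, 24), (13, -9)) = 33.0151
d((2, 15), (-10, 6)) = 15.0
d((2, 15), (-17, 9)) = 19.9249
d((2, 15), (13, -9)) = 26.4008
d((-10, 6), (-17, 9)) = 7.6158 <-- minimum
d((-10, 6), (13, -9)) = 27.4591
d((-17, 9), (13, -9)) = 34.9857

Closest pair: (-10, 6) and (-17, 9) with distance 7.6158

The closest pair is (-10, 6) and (-17, 9) with Euclidean distance 7.6158. For 8 points, brute-force pairwise comparison is shown above. For large n, the divide-and-conquer algorithm (sort by x, recurse on halves, check the dividing strip) achieves O(n log n).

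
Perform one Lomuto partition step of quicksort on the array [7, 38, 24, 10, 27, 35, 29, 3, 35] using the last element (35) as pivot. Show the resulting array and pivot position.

Lomuto partition with pivot = 35:

Initial array: [7, 38, 24, 10, 27, 35, 29, 3, 35]

arr[0]=7 <= 35: swap with position 0, array becomes [7, 38, 24, 10, 27, 35, 29, 3, 35]
arr[1]=38 > 35: no swap
arr[2]=24 <= 35: swap with position 1, array becomes [7, 24, 38, 10, 27, 35, 29, 3, 35]
arr[3]=10 <= 35: swap with position 2, array becomes [7, 24, 10, 38, 27, 35, 29, 3, 35]
arr[4]=27 <= 35: swap with position 3, array becomes [7, 24, 10, 27, 38, 35, 29, 3, 35]
arr[5]=35 <= 35: swap with position 4, array becomes [7, 24, 10, 27, 35, 38, 29, 3, 35]
arr[6]=29 <= 35: swap with position 5, array becomes [7, 24, 10, 27, 35, 29, 38, 3, 35]
arr[7]=3 <= 35: swap with position 6, array becomes [7, 24, 10, 27, 35, 29, 3, 38, 35]

Place pivot at position 7: [7, 24, 10, 27, 35, 29, 3, 35, 38]
Pivot position: 7

After partitioning with pivot 35, the array becomes [7, 24, 10, 27, 35, 29, 3, 35, 38]. The pivot is placed at index 7. All elements to the left of the pivot are <= 35, and all elements to the right are > 35.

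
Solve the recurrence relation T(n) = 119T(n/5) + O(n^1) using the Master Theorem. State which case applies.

Master Theorem for T(n) = 119T(n/5) + O(n^1):

a = 119, b = 5, c = 1
log_b(a) = log_5(119) = 2.9694

Case 1: c = 1 < log_5(119) = 2.9694
T(n) = O(n^(log_5 119))

For T(n) = 119T(n/5) + O(n^1): log_5(119) = 2.9694. This is Case 1 of the Master Theorem (c < log_b(a), work dominated by leaves), giving O(n^(log_5 119)).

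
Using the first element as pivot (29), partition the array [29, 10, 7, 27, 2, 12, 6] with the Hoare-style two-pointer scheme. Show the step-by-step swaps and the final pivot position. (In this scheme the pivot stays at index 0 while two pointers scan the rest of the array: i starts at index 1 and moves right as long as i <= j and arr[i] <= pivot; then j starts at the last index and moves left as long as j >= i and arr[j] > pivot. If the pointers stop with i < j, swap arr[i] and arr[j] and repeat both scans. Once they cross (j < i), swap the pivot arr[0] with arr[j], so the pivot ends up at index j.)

Hoare-style two-pointer partition with pivot = 29:

Initial array: [29, 10, 7, 27, 2, 12, 6]

Pointers start at i = 1, j = 6.
i ends at 7, j ends at 6: the pointers have crossed (j < i), so scanning stops.

Swap pivot arr[0] with arr[6] to place pivot at position 6: [6, 10, 7, 27, 2, 12, 29]
Pivot position: 6

After partitioning with pivot 29, the array becomes [6, 10, 7, 27, 2, 12, 29]. The pivot is placed at index 6. All elements to the left of the pivot are <= 29, and all elements to the right are > 29.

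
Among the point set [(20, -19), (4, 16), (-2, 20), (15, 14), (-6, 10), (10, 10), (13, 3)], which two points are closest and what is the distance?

Computing all pairwise distances among 7 points:

d((20, -19), (4, 16)) = 38.4838
d((20, -19), (-2, 20)) = 44.7772
d((20, -19), (15, 14)) = 33.3766
d((20, -19), (-6, 10)) = 38.9487
d((20, -19), (10, 10)) = 30.6757
d((20, -19), (13, 3)) = 23.0868
d((4, 16), (-2, 20)) = 7.2111
d((4, 16), (15, 14)) = 11.1803
d((4, 16), (-6, 10)) = 11.6619
d((4, 16), (10, 10)) = 8.4853
d((4, 16), (13, 3)) = 15.8114
d((-2, 20), (15, 14)) = 18.0278
d((-2, 20), (-6, 10)) = 10.7703
d((-2, 20), (10, 10)) = 15.6205
d((-2, 20), (13, 3)) = 22.6716
d((15, 14), (-6, 10)) = 21.3776
d((15, 14), (10, 10)) = 6.4031 <-- minimum
d((15, 14), (13, 3)) = 11.1803
d((-6, 10), (10, 10)) = 16.0
d((-6, 10), (13, 3)) = 20.2485
d((10, 10), (13, 3)) = 7.6158

Closest pair: (15, 14) and (10, 10) with distance 6.4031

The closest pair is (15, 14) and (10, 10) with Euclidean distance 6.4031. For 7 points, brute-force pairwise comparison is shown above. For large n, the divide-and-conquer algorithm (sort by x, recurse on halves, check the dividing strip) achieves O(n log n).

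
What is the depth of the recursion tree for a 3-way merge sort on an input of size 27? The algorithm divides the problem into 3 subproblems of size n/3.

For divide and conquer with division factor 3:

Problem sizes at each level:
Level 0: 27
Level 1: 9
Level 2: 3
Level 3: 1

The root is level 0 and the size-1 base case is level 3 (the tree spans levels 0 through 3, i.e. 4 levels counting the root), so the depth is the number of divisions: log_3(27) = 3

The recursion tree depth is log_3(27) = 3. At each level, the problem size is divided by 3, so it takes 3 divisions to reduce to a base case of size 1. The algorithm makes 3 recursive calls at each level.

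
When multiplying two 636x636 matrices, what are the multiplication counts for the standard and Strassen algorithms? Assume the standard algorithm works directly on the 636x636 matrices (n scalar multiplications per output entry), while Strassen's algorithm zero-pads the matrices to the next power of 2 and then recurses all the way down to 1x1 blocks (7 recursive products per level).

Matrix multiplication for 636x636 matrices:

Strassen's algorithm requires power-of-2 dimensions. Pad 636x636 to 1024x1024 (next power of 2).

Standard algorithm: 636^3 = 257259456 multiplications
Strassen's algorithm: 7^(log2(1024)) = 7^10 = 282475249 multiplications
Difference: 257259456 - 282475249 = -25215793 (Strassen uses MORE here due to padding overhead — for small or just-over-power-of-2 n, padding can outweigh the per-level savings)

Standard: 257259456 multiplications (636^3). Strassen: 282475249 multiplications (7^10, after padding to 1024x1024). Strassen reduces 8 recursive multiplications to 7 at each level.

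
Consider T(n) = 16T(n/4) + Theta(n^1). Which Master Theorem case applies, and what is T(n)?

Master Theorem for T(n) = 16T(n/4) + O(n^1):

a = 16, b = 4, c = 1
log_b(a) = log_4(16) = 2.0000

Case 1: c = 1 < log_4(16) = 2.0000
T(n) = O(n^(log_4 16)) = O(n^2)

For T(n) = 16T(n/4) + O(n^1): log_4(16) = 2.0000. This is Case 1 of the Master Theorem (c < log_b(a), work dominated by leaves), giving O(n^2).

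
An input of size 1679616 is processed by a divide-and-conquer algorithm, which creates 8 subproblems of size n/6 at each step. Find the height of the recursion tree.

For divide and conquer with division factor 6:

Problem sizes at each level:
Level 0: 1679616
Level 1: 279936
Level 2: 46656
Level 3: 7776
Level 4: 1296
Level 5: 216
Level 6: 36
Level 7: 6
Level 8: 1

The root is level 0 and the size-1 base case is level 8 (the tree spans levels 0 through 8, i.e. 9 levels counting the root), so the depth is the number of divisions: log_6(1679616) = 8

The recursion tree depth is log_6(1679616) = 8. At each level, the problem size is divided by 6, so it takes 8 divisions to reduce to a base case of size 1. The algorithm makes 8 recursive calls at each level.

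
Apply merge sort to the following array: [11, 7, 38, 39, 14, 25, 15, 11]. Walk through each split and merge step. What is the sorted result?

Merge sort trace:

Split: [11, 7, 38, 39, 14, 25, 15, 11] -> [11, 7, 38, 39] and [14, 25, 15, 11]
  Split: [11, 7, 38, 39] -> [11, 7] and [38, 39]
    Split: [11, 7] -> [11] and [7]
    Merge: [11] + [7] -> [7, 11]
    Split: [38, 39] -> [38] and [39]
    Merge: [38] + [39] -> [38, 39]
  Merge: [7, 11] + [38, 39] -> [7, 11, 38, 39]
  Split: [14, 25, 15, 11] -> [14, 25] and [15, 11]
    Split: [14, 25] -> [14] and [25]
    Merge: [14] + [25] -> [14, 25]
    Split: [15, 11] -> [15] and [11]
    Merge: [15] + [11] -> [11, 15]
  Merge: [14, 25] + [11, 15] -> [11, 14, 15, 25]
Merge: [7, 11, 38, 39] + [11, 14, 15, 25] -> [7, 11, 11, 14, 15, 25, 38, 39]

Final sorted array: [7, 11, 11, 14, 15, 25, 38, 39]

The merge sort proceeds by recursively splitting the array and merging sorted halves.
After all merges, the sorted array is [7, 11, 11, 14, 15, 25, 38, 39].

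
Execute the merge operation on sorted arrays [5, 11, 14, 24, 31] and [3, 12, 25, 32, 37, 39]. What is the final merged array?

Merging process:

Compare 5 vs 3: take 3 from right. Merged: [3]
Compare 5 vs 12: take 5 from left. Merged: [3, 5]
Compare 11 vs 12: take 11 from left. Merged: [3, 5, 11]
Compare 14 vs 12: take 12 from right. Merged: [3, 5, 11, 12]
Compare 14 vs 25: take 14 from left. Merged: [3, 5, 11, 12, 14]
Compare 24 vs 25: take 24 from left. Merged: [3, 5, 11, 12, 14, 24]
Compare 31 vs 25: take 25 from right. Merged: [3, 5, 11, 12, 14, 24, 25]
Compare 31 vs 32: take 31 from left. Merged: [3, 5, 11, 12, 14, 24, 25, 31]
Append remaining from right: [32, 37, 39]. Merged: [3, 5, 11, 12, 14, 24, 25, 31, 32, 37, 39]

Final merged array: [3, 5, 11, 12, 14, 24, 25, 31, 32, 37, 39]
Total comparisons: 8

The merged array is [3, 5, 11, 12, 14, 24, 25, 31, 32, 37, 39], requiring 8 comparisons. The merge step runs in O(n) time where n is the total number of elements.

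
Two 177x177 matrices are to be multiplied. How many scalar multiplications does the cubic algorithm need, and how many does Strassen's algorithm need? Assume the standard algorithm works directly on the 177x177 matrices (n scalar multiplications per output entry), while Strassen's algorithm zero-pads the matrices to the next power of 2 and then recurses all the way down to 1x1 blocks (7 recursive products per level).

Matrix multiplication for 177x177 matrices:

Strassen's algorithm requires power-of-2 dimensions. Pad 177x177 to 256x256 (next power of 2).

Standard algorithm: 177^3 = 5545233 multiplications
Strassen's algorithm: 7^(log2(256)) = 7^8 = 5764801 multiplications
Difference: 5545233 - 5764801 = -219568 (Strassen uses MORE here due to padding overhead — for small or just-over-power-of-2 n, padding can outweigh the per-level savings)

Standard: 5545233 multiplications (177^3). Strassen: 5764801 multiplications (7^8, after padding to 256x256). Strassen reduces 8 recursive multiplications to 7 at each level.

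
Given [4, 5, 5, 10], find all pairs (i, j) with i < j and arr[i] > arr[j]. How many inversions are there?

Finding inversions in [4, 5, 5, 10]:


Total inversions: 0

The array has 0 inversions. It is already sorted.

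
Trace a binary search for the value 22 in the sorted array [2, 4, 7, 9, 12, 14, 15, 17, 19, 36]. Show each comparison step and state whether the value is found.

Binary search for 22 in [2, 4, 7, 9, 12, 14, 15, 17, 19, 36]:

lo=0, hi=9, mid=4, arr[mid]=12 -> 12 < 22, search right half
lo=5, hi=9, mid=7, arr[mid]=17 -> 17 < 22, search right half
lo=8, hi=9, mid=8, arr[mid]=19 -> 19 < 22, search right half
lo=9, hi=9, mid=9, arr[mid]=36 -> 36 > 22, search left half
lo=9 > hi=8, target 22 not found

Binary search determines that 22 is not in the array after 4 comparisons. The search space was exhausted without finding the target.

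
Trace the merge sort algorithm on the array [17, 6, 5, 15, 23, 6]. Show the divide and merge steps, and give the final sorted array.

Merge sort trace:

Split: [17, 6, 5, 15, 23, 6] -> [17, 6, 5] and [15, 23, 6]
  Split: [17, 6, 5] -> [17] and [6, 5]
    Split: [6, 5] -> [6] and [5]
    Merge: [6] + [5] -> [5, 6]
  Merge: [17] + [5, 6] -> [5, 6, 17]
  Split: [15, 23, 6] -> [15] and [23, 6]
    Split: [23, 6] -> [23] and [6]
    Merge: [23] + [6] -> [6, 23]
  Merge: [15] + [6, 23] -> [6, 15, 23]
Merge: [5, 6, 17] + [6, 15, 23] -> [5, 6, 6, 15, 17, 23]

Final sorted array: [5, 6, 6, 15, 17, 23]

The merge sort proceeds by recursively splitting the array and merging sorted halves.
After all merges, the sorted array is [5, 6, 6, 15, 17, 23].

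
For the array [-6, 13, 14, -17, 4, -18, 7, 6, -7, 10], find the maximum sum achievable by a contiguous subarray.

Using Kadane's algorithm on [-6, 13, 14, -17, 4, -18, 7, 6, -7, 10]:

Scanning through the array:
Position 1 (value 13): max_ending_here = 13, max_so_far = 13
Position 2 (value 14): max_ending_here = 27, max_so_far = 27
Position 3 (value -17): max_ending_here = 10, max_so_far = 27
Position 4 (value 4): max_ending_here = 14, max_so_far = 27
Position 5 (value -18): max_ending_here = -4, max_so_far = 27
Position 6 (value 7): max_ending_here = 7, max_so_far = 27
Position 7 (value 6): max_ending_here = 13, max_so_far = 27
Position 8 (value -7): max_ending_here = 6, max_so_far = 27
Position 9 (value 10): max_ending_here = 16, max_so_far = 27

Maximum subarray: [13, 14]
Maximum sum: 27

The maximum subarray is [13, 14] with sum 27. This subarray runs from index 1 to index 2.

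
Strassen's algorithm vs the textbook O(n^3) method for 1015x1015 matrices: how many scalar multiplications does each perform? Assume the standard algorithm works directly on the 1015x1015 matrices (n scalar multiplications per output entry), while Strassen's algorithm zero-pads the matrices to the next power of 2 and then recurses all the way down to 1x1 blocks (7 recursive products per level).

Matrix multiplication for 1015x1015 matrices:

Strassen's algorithm requires power-of-2 dimensions. Pad 1015x1015 to 1024x1024 (next power of 2).

Standard algorithm: 1015^3 = 1045678375 multiplications
Strassen's algorithm: 7^(log2(1024)) = 7^10 = 282475249 multiplications
Savings: 1045678375 - 282475249 = 763203126 multiplications

Standard: 1045678375 multiplications (1015^3). Strassen: 282475249 multiplications (7^10, after padding to 1024x1024). Strassen reduces 8 recursive multiplications to 7 at each level.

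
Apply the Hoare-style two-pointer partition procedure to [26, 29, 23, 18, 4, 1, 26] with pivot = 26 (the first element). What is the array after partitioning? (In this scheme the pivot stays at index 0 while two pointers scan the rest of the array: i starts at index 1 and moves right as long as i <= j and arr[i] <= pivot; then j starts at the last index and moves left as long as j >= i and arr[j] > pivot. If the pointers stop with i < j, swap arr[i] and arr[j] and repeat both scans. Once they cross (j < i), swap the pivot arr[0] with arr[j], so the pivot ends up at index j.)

Hoare-style two-pointer partition with pivot = 26:

Initial array: [26, 29, 23, 18, 4, 1, 26]

Pointers start at i = 1, j = 6.
i stops at index 1 (arr[1]=29 > 26), j stops at index 6 (arr[6]=26 <= 26): swap arr[1] and arr[6], array becomes [26, 26, 23, 18, 4, 1, 29]
i ends at 6, j ends at 5: the pointers have crossed (j < i), so scanning stops.

Swap pivot arr[0] with arr[5] to place pivot at position 5: [1, 26, 23, 18, 4, 26, 29]
Pivot position: 5

After partitioning with pivot 26, the array becomes [1, 26, 23, 18, 4, 26, 29]. The pivot is placed at index 5. All elements to the left of the pivot are <= 26, and all elements to the right are > 26.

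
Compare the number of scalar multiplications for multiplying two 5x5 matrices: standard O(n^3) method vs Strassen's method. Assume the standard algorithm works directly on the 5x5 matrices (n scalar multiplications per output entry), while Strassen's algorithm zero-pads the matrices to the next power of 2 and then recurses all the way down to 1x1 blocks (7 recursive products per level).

Matrix multiplication for 5x5 matrices:

Strassen's algorithm requires power-of-2 dimensions. Pad 5x5 to 8x8 (next power of 2).

Standard algorithm: 5^3 = 125 multiplications
Strassen's algorithm: 7^(log2(8)) = 7^3 = 343 multiplications
Difference: 125 - 343 = -218 (Strassen uses MORE here due to padding overhead — for small or just-over-power-of-2 n, padding can outweigh the per-level savings)

Standard: 125 multiplications (5^3). Strassen: 343 multiplications (7^3, after padding to 8x8). Strassen reduces 8 recursive multiplications to 7 at each level.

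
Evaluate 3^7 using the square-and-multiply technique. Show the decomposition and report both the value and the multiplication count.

Computing 3^7 by squaring (build up from 3^1; each line after the first costs one multiplication):

3^1 = 3
3^2 = (3^1)^2 = 3^2 = 9
3^3 = 3 * 3^2 = 3 * 9 = 27
3^6 = (3^3)^2 = 27^2 = 729
3^7 = 3 * 3^6 = 3 * 729 = 2187

Result: 2187
Multiplications needed: 4 (4 lines after 3^1)

3^7 = 2187. Using exponentiation by squaring, this requires 4 multiplications. The key idea: if the exponent is even, square the half-power; if odd, multiply by the base once.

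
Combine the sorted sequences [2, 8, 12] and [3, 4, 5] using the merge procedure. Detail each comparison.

Merging process:

Compare 2 vs 3: take 2 from left. Merged: [2]
Compare 8 vs 3: take 3 from right. Merged: [2, 3]
Compare 8 vs 4: take 4 from right. Merged: [2, 3, 4]
Compare 8 vs 5: take 5 from right. Merged: [2, 3, 4, 5]
Append remaining from left: [8, 12]. Merged: [2, 3, 4, 5, 8, 12]

Final merged array: [2, 3, 4, 5, 8, 12]
Total comparisons: 4

The merged array is [2, 3, 4, 5, 8, 12], requiring 4 comparisons. The merge step runs in O(n) time where n is the total number of elements.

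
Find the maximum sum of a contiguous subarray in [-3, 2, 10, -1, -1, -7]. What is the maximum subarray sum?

Using Kadane's algorithm on [-3, 2, 10, -1, -1, -7]:

Scanning through the array:
Position 1 (value 2): max_ending_here = 2, max_so_far = 2
Position 2 (value 10): max_ending_here = 12, max_so_far = 12
Position 3 (value -1): max_ending_here = 11, max_so_far = 12
Position 4 (value -1): max_ending_here = 10, max_so_far = 12
Position 5 (value -7): max_ending_here = 3, max_so_far = 12

Maximum subarray: [2, 10]
Maximum sum: 12

The maximum subarray is [2, 10] with sum 12. This subarray runs from index 1 to index 2.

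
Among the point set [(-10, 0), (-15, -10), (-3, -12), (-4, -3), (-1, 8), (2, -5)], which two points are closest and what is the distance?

Computing all pairwise distances among 6 points:

d((-10, 0), (-15, -10)) = 11.1803
d((-10, 0), (-3, -12)) = 13.8924
d((-10, 0), (-4, -3)) = 6.7082
d((-10, 0), (-1, 8)) = 12.0416
d((-10, 0), (2, -5)) = 13.0
d((-15, -10), (-3, -12)) = 12.1655
d((-15, -10), (-4, -3)) = 13.0384
d((-15, -10), (-1, 8)) = 22.8035
d((-15, -10), (2, -5)) = 17.72
d((-3, -12), (-4, -3)) = 9.0554
d((-3, -12), (-1, 8)) = 20.0998
d((-3, -12), (2, -5)) = 8.6023
d((-4, -3), (-1, 8)) = 11.4018
d((-4, -3), (2, -5)) = 6.3246 <-- minimum
d((-1, 8), (2, -5)) = 13.3417

Closest pair: (-4, -3) and (2, -5) with distance 6.3246

The closest pair is (-4, -3) and (2, -5) with Euclidean distance 6.3246. For 6 points, brute-force pairwise comparison is shown above. For large n, the divide-and-conquer algorithm (sort by x, recurse on halves, check the dividing strip) achieves O(n log n).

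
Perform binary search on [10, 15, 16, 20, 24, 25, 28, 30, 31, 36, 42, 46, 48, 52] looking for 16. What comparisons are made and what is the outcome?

Binary search for 16 in [10, 15, 16, 20, 24, 25, 28, 30, 31, 36, 42, 46, 48, 52]:

lo=0, hi=13, mid=6, arr[mid]=28 -> 28 > 16, search left half
lo=0, hi=5, mid=2, arr[mid]=16 -> Found target at index 2!

Binary search finds 16 at index 2 after 2 comparisons. The search repeatedly halves the search space by comparing with the middle element.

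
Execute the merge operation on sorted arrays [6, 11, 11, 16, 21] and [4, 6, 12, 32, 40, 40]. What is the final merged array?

Merging process:

Compare 6 vs 4: take 4 from right. Merged: [4]
Compare 6 vs 6: take 6 from left. Merged: [4, 6]
Compare 11 vs 6: take 6 from right. Merged: [4, 6, 6]
Compare 11 vs 12: take 11 from left. Merged: [4, 6, 6, 11]
Compare 11 vs 12: take 11 from left. Merged: [4, 6, 6, 11, 11]
Compare 16 vs 12: take 12 from right. Merged: [4, 6, 6, 11, 11, 12]
Compare 16 vs 32: take 16 from left. Merged: [4, 6, 6, 11, 11, 12, 16]
Compare 21 vs 32: take 21 from left. Merged: [4, 6, 6, 11, 11, 12, 16, 21]
Append remaining from right: [32, 40, 40]. Merged: [4, 6, 6, 11, 11, 12, 16, 21, 32, 40, 40]

Final merged array: [4, 6, 6, 11, 11, 12, 16, 21, 32, 40, 40]
Total comparisons: 8

The merged array is [4, 6, 6, 11, 11, 12, 16, 21, 32, 40, 40], requiring 8 comparisons. The merge step runs in O(n) time where n is the total number of elements.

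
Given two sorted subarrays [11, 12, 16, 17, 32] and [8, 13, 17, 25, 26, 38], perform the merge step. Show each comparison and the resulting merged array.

Merging process:

Compare 11 vs 8: take 8 from right. Merged: [8]
Compare 11 vs 13: take 11 from left. Merged: [8, 11]
Compare 12 vs 13: take 12 from left. Merged: [8, 11, 12]
Compare 16 vs 13: take 13 from right. Merged: [8, 11, 12, 13]
Compare 16 vs 17: take 16 from left. Merged: [8, 11, 12, 13, 16]
Compare 17 vs 17: take 17 from left. Merged: [8, 11, 12, 13, 16, 17]
Compare 32 vs 17: take 17 from right. Merged: [8, 11, 12, 13, 16, 17, 17]
Compare 32 vs 25: take 25 from right. Merged: [8, 11, 12, 13, 16, 17, 17, 25]
Compare 32 vs 26: take 26 from right. Merged: [8, 11, 12, 13, 16, 17, 17, 25, 26]
Compare 32 vs 38: take 32 from left. Merged: [8, 11, 12, 13, 16, 17, 17, 25, 26, 32]
Append remaining from right: [38]. Merged: [8, 11, 12, 13, 16, 17, 17, 25, 26, 32, 38]

Final merged array: [8, 11, 12, 13, 16, 17, 17, 25, 26, 32, 38]
Total comparisons: 10

The merged array is [8, 11, 12, 13, 16, 17, 17, 25, 26, 32, 38], requiring 10 comparisons. The merge step runs in O(n) time where n is the total number of elements.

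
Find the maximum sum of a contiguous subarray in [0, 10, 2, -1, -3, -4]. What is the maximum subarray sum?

Using Kadane's algorithm on [0, 10, 2, -1, -3, -4]:

Scanning through the array:
Position 1 (value 10): max_ending_here = 10, max_so_far = 10
Position 2 (value 2): max_ending_here = 12, max_so_far = 12
Position 3 (value -1): max_ending_here = 11, max_so_far = 12
Position 4 (value -3): max_ending_here = 8, max_so_far = 12
Position 5 (value -4): max_ending_here = 4, max_so_far = 12

Maximum subarray: [0, 10, 2]
Maximum sum: 12

The maximum subarray is [0, 10, 2] with sum 12. This subarray runs from index 0 to index 2.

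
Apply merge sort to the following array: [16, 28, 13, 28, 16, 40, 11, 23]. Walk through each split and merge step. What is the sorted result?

Merge sort trace:

Split: [16, 28, 13, 28, 16, 40, 11, 23] -> [16, 28, 13, 28] and [16, 40, 11, 23]
  Split: [16, 28, 13, 28] -> [16, 28] and [13, 28]
    Split: [16, 28] -> [16] and [28]
    Merge: [16] + [28] -> [16, 28]
    Split: [13, 28] -> [13] and [28]
    Merge: [13] + [28] -> [13, 28]
  Merge: [16, 28] + [13, 28] -> [13, 16, 28, 28]
  Split: [16, 40, 11, 23] -> [16, 40] and [11, 23]
    Split: [16, 40] -> [16] and [40]
    Merge: [16] + [40] -> [16, 40]
    Split: [11, 23] -> [11] and [23]
    Merge: [11] + [23] -> [11, 23]
  Merge: [16, 40] + [11, 23] -> [11, 16, 23, 40]
Merge: [13, 16, 28, 28] + [11, 16, 23, 40] -> [11, 13, 16, 16, 23, 28, 28, 40]

Final sorted array: [11, 13, 16, 16, 23, 28, 28, 40]

The merge sort proceeds by recursively splitting the array and merging sorted halves.
After all merges, the sorted array is [11, 13, 16, 16, 23, 28, 28, 40].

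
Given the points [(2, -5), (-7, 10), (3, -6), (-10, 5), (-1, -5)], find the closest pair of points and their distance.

Computing all pairwise distances among 5 points:

d((2, -5), (-7, 10)) = 17.4929
d((2, -5), (3, -6)) = 1.4142 <-- minimum
d((2, -5), (-10, 5)) = 15.6205
d((2, -5), (-1, -5)) = 3.0
d((-7, 10), (3, -6)) = 18.868
d((-7, 10), (-10, 5)) = 5.831
d((-7, 10), (-1, -5)) = 16.1555
d((3, -6), (-10, 5)) = 17.0294
d((3, -6), (-1, -5)) = 4.1231
d((-10, 5), (-1, -5)) = 13.4536

Closest pair: (2, -5) and (3, -6) with distance 1.4142

The closest pair is (2, -5) and (3, -6) with Euclidean distance 1.4142. For 5 points, brute-force pairwise comparison is shown above. For large n, the divide-and-conquer algorithm (sort by x, recurse on halves, check the dividing strip) achieves O(n log n).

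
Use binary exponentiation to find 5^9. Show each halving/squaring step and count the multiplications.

Computing 5^9 by squaring (build up from 5^1; each line after the first costs one multiplication):

5^1 = 5
5^2 = (5^1)^2 = 5^2 = 25
5^4 = (5^2)^2 = 25^2 = 625
5^8 = (5^4)^2 = 625^2 = 390625
5^9 = 5 * 5^8 = 5 * 390625 = 1953125

Result: 1953125
Multiplications needed: 4 (4 lines after 5^1)

5^9 = 1953125. Using exponentiation by squaring, this requires 4 multiplications. The key idea: if the exponent is even, square the half-power; if odd, multiply by the base once.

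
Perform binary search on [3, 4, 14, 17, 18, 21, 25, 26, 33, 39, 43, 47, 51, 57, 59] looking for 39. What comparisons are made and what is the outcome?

Binary search for 39 in [3, 4, 14, 17, 18, 21, 25, 26, 33, 39, 43, 47, 51, 57, 59]:

lo=0, hi=14, mid=7, arr[mid]=26 -> 26 < 39, search right half
lo=8, hi=14, mid=11, arr[mid]=47 -> 47 > 39, search left half
lo=8, hi=10, mid=9, arr[mid]=39 -> Found target at index 9!

Binary search finds 39 at index 9 after 3 comparisons. The search repeatedly halves the search space by comparing with the middle element.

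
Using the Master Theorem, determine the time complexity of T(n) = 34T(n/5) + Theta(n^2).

Master Theorem for T(n) = 34T(n/5) + O(n^2):

a = 34, b = 5, c = 2
log_b(a) = log_5(34) = 2.1911

Case 1: c = 2 < log_5(34) = 2.1911
T(n) = O(n^(log_5 34))

For T(n) = 34T(n/5) + O(n^2): log_5(34) = 2.1911. This is Case 1 of the Master Theorem (c < log_b(a), work dominated by leaves), giving O(n^(log_5 34)).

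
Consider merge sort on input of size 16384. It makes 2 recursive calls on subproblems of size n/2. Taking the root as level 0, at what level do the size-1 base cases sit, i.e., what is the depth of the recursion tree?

For divide and conquer with division factor 2:

Problem sizes at each level:
Level 0: 16384
Level 1: 8192
Level 2: 4096
Level 3: 2048
Level 4: 1024
Level 5: 512
Level 6: 256
Level 7: 128
Level 8: 64
Level 9: 32
Level 10: 16
Level 11: 8
Level 12: 4
Level 13: 2
Level 14: 1

The root is level 0 and the size-1 base case is level 14 (the tree spans levels 0 through 14, i.e. 15 levels counting the root), so the depth is the number of divisions: log_2(16384) = 14

The recursion tree depth is log_2(16384) = 14. At each level, the problem size is divided by 2, so it takes 14 divisions to reduce to a base case of size 1. The algorithm makes 2 recursive calls at each level.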